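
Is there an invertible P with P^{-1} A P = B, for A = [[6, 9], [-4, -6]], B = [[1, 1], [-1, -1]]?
Yes.

Two matrices over a field are similar if and only if they have the same invariant factors.

Both A and B have characteristic polynomial x^2 and minimal polynomial x^2. Computing further, both have invariant factors x^2. Hence A and B are similar.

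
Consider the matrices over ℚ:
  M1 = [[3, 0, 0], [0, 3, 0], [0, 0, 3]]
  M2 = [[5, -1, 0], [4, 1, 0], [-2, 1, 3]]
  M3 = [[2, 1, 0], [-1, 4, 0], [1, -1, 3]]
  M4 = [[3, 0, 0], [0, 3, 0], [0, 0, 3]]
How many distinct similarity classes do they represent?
Characteristic polynomials: χ_{M1} = (x - 3)^3, χ_{M2} = (x - 3)^3, χ_{M3} = (x - 3)^3, χ_{M4} = (x - 3)^3.

{M1, M4}: invariant factors x - 3, x - 3, x - 3.

{M2, M3}: invariant factors x - 3, (x - 3)^2.

Matrices are similar if and only if their invariant-factor lists agree; the partition into similarity classes is {M1, M4}, {M2, M3}.

2 classes: {M1, M4}, {M2, M3}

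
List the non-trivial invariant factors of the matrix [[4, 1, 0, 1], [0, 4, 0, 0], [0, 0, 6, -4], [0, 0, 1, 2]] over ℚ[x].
The Jordan structure of A has elementary divisors (x - 4)^3, (x - 4). Arranging the block sizes at each eigenvalue in decreasing order and taking row products gives the invariant factors.

Invariant factors (smallest first, each dividing the next): x - 4, (x - 4)^3.

Check: the last factor (x - 4)^3 is the minimal polynomial, and the product (x - 4)^4 is the characteristic polynomial.

x - 4, (x - 4)^3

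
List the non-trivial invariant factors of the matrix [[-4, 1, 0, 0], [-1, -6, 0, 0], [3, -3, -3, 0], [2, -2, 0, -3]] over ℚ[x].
The Jordan structure of A has elementary divisors (x + 5)^2, (x + 3), (x + 3). Arranging the block sizes at each eigenvalue in decreasing order and taking row products gives the invariant factors.

Invariant factors (smallest first, each dividing the next): x + 3, (x + 3)(x + 5)^2.

Check: the last factor (x + 3)(x + 5)^2 is the minimal polynomial, and the product (x + 3)^2(x + 5)^2 is the characteristic polynomial.

x + 3, (x + 3)(x + 5)^2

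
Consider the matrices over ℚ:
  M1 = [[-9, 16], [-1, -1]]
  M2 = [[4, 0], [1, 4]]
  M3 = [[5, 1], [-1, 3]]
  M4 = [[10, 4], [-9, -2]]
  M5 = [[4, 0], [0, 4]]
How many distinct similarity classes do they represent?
Characteristic polynomials: χ_{M1} = (x + 5)^2, χ_{M2} = (x - 4)^2, χ_{M3} = (x - 4)^2, χ_{M4} = (x - 4)^2, χ_{M5} = (x - 4)^2.

{M1}: invariant factors (x + 5)^2.

{M2, M3, M4}: invariant factors (x - 4)^2.

{M5}: invariant factors x - 4, x - 4.

Matrices are similar if and only if their invariant-factor lists agree; the partition into similarity classes is {M1}, {M2, M3, M4}, {M5}.

3 classes: {M1}, {M2, M3, M4}, {M5}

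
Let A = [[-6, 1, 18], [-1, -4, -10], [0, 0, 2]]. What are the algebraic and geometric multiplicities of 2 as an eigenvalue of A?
The characteristic polynomial is (x - 2)(x + 5)^2, so the factor x - 2 appears with exponent 1: the algebraic multiplicity is 1.

rank(A - 2I) = 2, so the eigenspace has dimension 3 - 2 = 1: the geometric multiplicity is 1.

algebraic multiplicity 1, geometric multiplicity 1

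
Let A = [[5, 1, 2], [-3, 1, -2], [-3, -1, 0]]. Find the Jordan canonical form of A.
The characteristic polynomial is det(xI - A) = (x - 2)^3, so the eigenvalues are 2 (algebraic multiplicity 3).

For λ = 2: rank(A - 2I) = 1, rank((A - 2I)^2) = 0. The eigenspace has dimension 3 - 1 = 2, so there are 2 Jordan blocks; the rank sequence gives block sizes [2, 1].

Assembling the blocks gives the Jordan form J above.

J = [[2, 1, 0], [0, 2, 0], [0, 0, 2]]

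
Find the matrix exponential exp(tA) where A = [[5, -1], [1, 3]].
e^{tA} = [[(t + 1)*e^{4*t}, -t*e^{4*t}], [t*e^{4*t}, (1 - t)*e^{4*t}]]

A has Jordan form J = [[4, 1], [0, 4]] with A = PJP^{-1}, so e^{tA} = P e^{tJ} P^{-1}.

For a Jordan block J_k(λ), e^{tJ_k(λ)} = e^{λt} · (I + tN + t^2 N^2/2! + ... + t^{k-1} N^{k-1}/(k-1)!) where N is the nilpotent superdiagonal part.

Assembling the blocks and conjugating back gives the entries of e^{tA} as shown above.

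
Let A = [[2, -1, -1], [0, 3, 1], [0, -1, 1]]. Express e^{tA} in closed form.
A has Jordan form J = [[2, 1, 0], [0, 2, 0], [0, 0, 2]] with A = PJP^{-1}, so e^{tA} = P e^{tJ} P^{-1}.

For a Jordan block J_k(λ), e^{tJ_k(λ)} = e^{λt} · (I + tN + t^2 N^2/2! + ... + t^{k-1} N^{k-1}/(k-1)!) where N is the nilpotent superdiagonal part.

Assembling the blocks and conjugating back gives the entries of e^{tA} as shown above.

e^{tA} = [[e^{2*t}, -t*e^{2*t}, -t*e^{2*t}], [0, (t + 1)*e^{2*t}, t*e^{2*t}], [0, -t*e^{2*t}, (1 - t)*e^{2*t}]]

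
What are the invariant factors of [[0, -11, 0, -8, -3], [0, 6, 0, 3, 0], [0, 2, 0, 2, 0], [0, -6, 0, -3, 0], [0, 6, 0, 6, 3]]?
x(x - 3), x^2(x - 3)

The Jordan structure of A has elementary divisors x^2, x, (x - 3), (x - 3). Arranging the block sizes at each eigenvalue in decreasing order and taking row products gives the invariant factors.

Invariant factors (smallest first, each dividing the next): x(x - 3), x^2(x - 3).

Check: the last factor x^2(x - 3) is the minimal polynomial, and the product x^3(x - 3)^2 is the characteristic polynomial.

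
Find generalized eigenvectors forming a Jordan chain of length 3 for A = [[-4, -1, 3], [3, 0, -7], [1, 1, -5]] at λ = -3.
v_1 = [[0, 3, 1]]^T, v_2 = [[0, 2, 1]]^T, v_3 = [[1, -1, 0]]^T

We seek v_1 ∈ ker((A + 3I)^3) \ ker((A + 3I)^2), then set v_{i+1} = (A + 3I) v_i.

One such chain is v_1 = [[0, 3, 1]]^T, v_2 = [[0, 2, 1]]^T, v_3 = [[1, -1, 0]]^T. Check: (A + 3I) v_3 = [[0, 0, 0]]^T = 0.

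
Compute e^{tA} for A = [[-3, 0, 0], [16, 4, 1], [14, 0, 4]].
e^{tA} = [[e^{-3*t}, 0, 0], [2*((t + 1)*e^{7*t} - 1)*e^{-3*t}, e^{4*t}, t*e^{4*t}], [(2*e^{7*t} - 2)*e^{-3*t}, 0, e^{4*t}]]

A has Jordan form J = [[-3, 0, 0], [0, 4, 1], [0, 0, 4]] with A = PJP^{-1}, so e^{tA} = P e^{tJ} P^{-1}.

For a Jordan block J_k(λ), e^{tJ_k(λ)} = e^{λt} · (I + tN + t^2 N^2/2! + ... + t^{k-1} N^{k-1}/(k-1)!) where N is the nilpotent superdiagonal part.

Assembling the blocks and conjugating back gives the entries of e^{tA} as shown above.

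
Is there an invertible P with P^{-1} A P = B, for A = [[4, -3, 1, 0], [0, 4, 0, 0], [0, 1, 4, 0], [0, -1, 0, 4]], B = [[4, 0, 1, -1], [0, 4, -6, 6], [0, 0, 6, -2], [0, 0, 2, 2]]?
Both have characteristic polynomial (x - 4)^4, but the minimal polynomial of A is (x - 4)^3 while the minimal polynomial of B is (x - 4)^2. The minimal polynomial is a similarity invariant, so A and B are not similar.

No.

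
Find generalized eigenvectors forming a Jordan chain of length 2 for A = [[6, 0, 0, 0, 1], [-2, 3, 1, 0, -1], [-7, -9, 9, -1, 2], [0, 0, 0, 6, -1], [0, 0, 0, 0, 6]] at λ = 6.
v_1 = [[0, -2, -4, 3, 1]]^T, v_2 = [[1, 1, 5, -1, 0]]^T

We seek v_1 ∈ ker((A - 6I)^2) \ ker(A - 6I), then set v_{i+1} = (A - 6I) v_i.

One such chain is v_1 = [[0, -2, -4, 3, 1]]^T, v_2 = [[1, 1, 5, -1, 0]]^T. Check: (A - 6I) v_2 = [[0, 0, 0, 0, 0]]^T = 0.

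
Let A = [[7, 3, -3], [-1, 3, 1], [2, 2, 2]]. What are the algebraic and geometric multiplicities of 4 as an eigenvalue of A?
algebraic multiplicity 3, geometric multiplicity 2

The characteristic polynomial is (x - 4)^3, so the factor x - 4 appears with exponent 3: the algebraic multiplicity is 3.

rank(A - 4I) = 1, so the eigenspace has dimension 3 - 1 = 2: the geometric multiplicity is 2.

Since 2 < 3, A is not diagonalizable.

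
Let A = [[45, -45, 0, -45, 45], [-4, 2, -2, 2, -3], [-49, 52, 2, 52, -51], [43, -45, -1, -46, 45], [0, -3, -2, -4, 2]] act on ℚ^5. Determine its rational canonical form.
R = [[0, 0, 0, 0, 45], [1, 0, 0, 0, -9], [0, 1, 0, 0, 30], [0, 0, 1, 0, -6], [0, 0, 0, 1, 5]]

The invariant factors of A (the non-unit diagonal entries of the Smith normal form of xI - A over ℚ[x]) are (x - 5)(x^2 + 3)^2, each dividing the next. The characteristic polynomial is their product, (x - 5)(x^2 + 3)^2.

The rational canonical form is the block-diagonal matrix of companion matrices C(f_i):
R = [[0, 0, 0, 0, 45], [1, 0, 0, 0, -9], [0, 1, 0, 0, 30], [0, 0, 1, 0, -6], [0, 0, 0, 1, 5]].

Note the characteristic polynomial does not split into linear factors over ℚ, so A has no Jordan form over ℚ; the rational canonical form exists over any field.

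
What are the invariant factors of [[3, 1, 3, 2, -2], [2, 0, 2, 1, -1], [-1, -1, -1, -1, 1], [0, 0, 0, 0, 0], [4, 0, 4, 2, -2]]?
The Jordan structure of A has elementary divisors x^2, x^2, x. Arranging the block sizes at each eigenvalue in decreasing order and taking row products gives the invariant factors.

Invariant factors (smallest first, each dividing the next): x, x^2, x^2.

Check: the last factor x^2 is the minimal polynomial, and the product x^5 is the characteristic polynomial.

x, x^2, x^2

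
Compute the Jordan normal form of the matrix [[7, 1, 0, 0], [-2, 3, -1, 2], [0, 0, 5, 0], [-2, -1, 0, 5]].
The characteristic polynomial is det(xI - A) = (x - 5)^4, so the eigenvalues are 5 (algebraic multiplicity 4).

For λ = 5: rank(A - 5I) = 2, rank((A - 5I)^2) = 1, rank((A - 5I)^3) = 0. The eigenspace has dimension 4 - 2 = 2, so there are 2 Jordan blocks; the rank sequence gives block sizes [3, 1].

Assembling the blocks gives the Jordan form J above.

J = [[5, 1, 0, 0], [0, 5, 1, 0], [0, 0, 5, 0], [0, 0, 0, 5]]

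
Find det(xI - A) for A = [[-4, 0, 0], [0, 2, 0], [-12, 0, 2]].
xI - A = [[x + 4, 0, 0], [0, x - 2, 0], [12, 0, x - 2]].

Expanding det(xI - A) along the first row:
det(xI - A) = + (x + 4)·det([[x - 2, 0], [0, x - 2]]) - (0)·det([[0, 0], [12, x - 2]]) + (0)·det([[0, x - 2], [12, 0]]).

Evaluating gives χ_A(x) = x^3 - 12x + 16 = (x - 2)^2(x + 4).

χ_A(x) = (x - 2)^2(x + 4)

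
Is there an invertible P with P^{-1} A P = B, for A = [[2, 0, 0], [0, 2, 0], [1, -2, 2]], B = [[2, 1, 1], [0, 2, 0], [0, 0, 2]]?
Two matrices over a field are similar if and only if they have the same invariant factors.

Both A and B have characteristic polynomial (x - 2)^3 and minimal polynomial (x - 2)^2. Computing further, both have invariant factors x - 2, (x - 2)^2. Hence A and B are similar.

Yes.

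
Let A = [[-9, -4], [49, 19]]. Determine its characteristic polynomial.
xI - A = [[x + 9, 4], [-49, x - 19]].

Expanding det(xI - A) along the first row:
det(xI - A) = + (x + 9)·det([[x - 19]]) - (4)·det([[-49]]).

Evaluating gives χ_A(x) = x^2 - 10x + 25 = (x - 5)^2.

χ_A(x) = (x - 5)^2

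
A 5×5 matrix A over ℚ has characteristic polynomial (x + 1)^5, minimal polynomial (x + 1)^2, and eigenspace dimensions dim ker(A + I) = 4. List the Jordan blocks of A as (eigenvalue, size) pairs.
λ = -1: algebraic multiplicity 5 (exponent in χ_A), largest block size 2 (exponent in m_A), 4 blocks (geometric multiplicity). These force block sizes [2, 1, 1, 1].

Jordan blocks: (-1, 2), (-1, 1), (-1, 1), (-1, 1)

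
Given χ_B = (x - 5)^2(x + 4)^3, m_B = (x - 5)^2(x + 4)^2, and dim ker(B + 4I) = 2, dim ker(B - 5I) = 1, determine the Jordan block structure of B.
λ = -4: algebraic multiplicity 3 (exponent in χ_B), largest block size 2 (exponent in m_B), 2 blocks (geometric multiplicity). These force block sizes [2, 1].
λ = 5: algebraic multiplicity 2 (exponent in χ_B), largest block size 2 (exponent in m_B), 1 block (geometric multiplicity). This forces block sizes [2].

Jordan blocks: (-4, 2), (-4, 1), (5, 2)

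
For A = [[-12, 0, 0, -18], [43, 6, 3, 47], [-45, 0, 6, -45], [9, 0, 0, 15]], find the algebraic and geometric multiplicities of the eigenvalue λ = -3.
The characteristic polynomial is (x - 6)^3(x + 3), so the factor x + 3 appears with exponent 1: the algebraic multiplicity is 1.

rank(A + 3I) = 3, so the eigenspace has dimension 4 - 3 = 1: the geometric multiplicity is 1.

algebraic multiplicity 1, geometric multiplicity 1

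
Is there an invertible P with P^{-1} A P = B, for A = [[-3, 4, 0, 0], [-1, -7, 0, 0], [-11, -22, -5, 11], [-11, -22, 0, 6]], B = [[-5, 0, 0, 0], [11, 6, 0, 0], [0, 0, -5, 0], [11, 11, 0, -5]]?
No.

Both have characteristic polynomial (x - 6)(x + 5)^3, but the minimal polynomial of A is (x - 6)(x + 5)^2 while the minimal polynomial of B is (x - 6)(x + 5). The minimal polynomial is a similarity invariant, so A and B are not similar.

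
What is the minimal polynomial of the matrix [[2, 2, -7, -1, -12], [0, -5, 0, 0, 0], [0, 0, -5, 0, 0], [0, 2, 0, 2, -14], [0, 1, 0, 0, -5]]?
m_A(x) = (x - 2)^2(x + 5)^2

The characteristic polynomial factors as (x - 2)^2(x + 5)^3. The minimal polynomial is ∏(x - λ)^{k_λ} where k_λ is the size of the largest Jordan block at λ.

For λ = -5: rank(A + 5I) = 3, and the largest Jordan block has size 2 (the smallest k with rank((A + 5I)^k) = rank((A + 5I)^(k+1))).
For λ = 2: rank(A - 2I) = 4, and the largest Jordan block has size 2 (the smallest k with rank((A - 2I)^k) = rank((A - 2I)^(k+1))).

So m_A(x) = (x - 2)^2(x + 5)^2.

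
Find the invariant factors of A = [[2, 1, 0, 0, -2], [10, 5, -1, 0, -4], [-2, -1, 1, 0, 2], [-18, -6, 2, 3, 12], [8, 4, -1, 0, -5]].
x - 3, x^3(x - 3)

The Jordan structure of A has elementary divisors x^3, (x - 3), (x - 3). Arranging the block sizes at each eigenvalue in decreasing order and taking row products gives the invariant factors.

Invariant factors (smallest first, each dividing the next): x - 3, x^3(x - 3).

Check: the last factor x^3(x - 3) is the minimal polynomial, and the product x^3(x - 3)^2 is the characteristic polynomial.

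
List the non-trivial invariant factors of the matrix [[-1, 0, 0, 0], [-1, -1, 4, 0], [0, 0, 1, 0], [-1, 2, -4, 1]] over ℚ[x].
The Jordan structure of A has elementary divisors (x + 1)^2, (x - 1), (x - 1). Arranging the block sizes at each eigenvalue in decreasing order and taking row products gives the invariant factors.

Invariant factors (smallest first, each dividing the next): x - 1, (x - 1)(x + 1)^2.

Check: the last factor (x - 1)(x + 1)^2 is the minimal polynomial, and the product (x - 1)^2(x + 1)^2 is the characteristic polynomial.

x - 1, (x - 1)(x + 1)^2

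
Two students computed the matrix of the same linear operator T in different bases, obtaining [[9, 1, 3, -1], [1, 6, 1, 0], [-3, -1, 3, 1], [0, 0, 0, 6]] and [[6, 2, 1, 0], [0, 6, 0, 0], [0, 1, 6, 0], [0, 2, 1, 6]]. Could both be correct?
Two matrices over a field are similar if and only if they have the same invariant factors.

Both A and B have characteristic polynomial (x - 6)^4 and minimal polynomial (x - 6)^3. Computing further, both have invariant factors x - 6, (x - 6)^3. Hence A and B are similar.

Yes.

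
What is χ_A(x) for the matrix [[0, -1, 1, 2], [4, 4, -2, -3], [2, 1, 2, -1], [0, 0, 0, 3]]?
χ_A(x) = (x - 3)(x - 2)^3

xI - A = [[x, 1, -1, -2], [-4, x - 4, 2, 3], [-2, -1, x - 2, 1], [0, 0, 0, x - 3]].

Expanding det(xI - A) along the first row:
det(xI - A) = + (x)·det([[x - 4, 2, 3], [-1, x - 2, 1], [0, 0, x - 3]]) - (1)·det([[-4, 2, 3], [-2, x - 2, 1], [0, 0, x - 3]]) + (-1)·det([[-4, x - 4, 3], [-2, -1, 1], [0, 0, x - 3]]) - (-2)·det([[-4, x - 4, 2], [-2, -1, x - 2], [0, 0, 0]]).

Evaluating gives χ_A(x) = x^4 - 9x^3 + 30x^2 - 44x + 24 = (x - 3)(x - 2)^3.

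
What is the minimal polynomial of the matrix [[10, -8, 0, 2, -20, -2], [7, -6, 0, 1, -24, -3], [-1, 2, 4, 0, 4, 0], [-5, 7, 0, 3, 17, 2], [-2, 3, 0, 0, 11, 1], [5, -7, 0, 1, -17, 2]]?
m_A(x) = (x - 4)^2

The characteristic polynomial factors as (x - 4)^6. The minimal polynomial is ∏(x - λ)^{k_λ} where k_λ is the size of the largest Jordan block at λ.

For λ = 4: rank(A - 4I) = 3, and the largest Jordan block has size 2 (the smallest k with rank((A - 4I)^k) = rank((A - 4I)^(k+1))).

So m_A(x) = (x - 4)^2.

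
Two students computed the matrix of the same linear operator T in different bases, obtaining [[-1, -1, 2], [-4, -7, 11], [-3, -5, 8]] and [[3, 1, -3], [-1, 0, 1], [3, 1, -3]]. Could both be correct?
Two matrices over a field are similar if and only if they have the same invariant factors.

Both A and B have characteristic polynomial x^3 and minimal polynomial x^3. Computing further, both have invariant factors x^3. Hence A and B are similar.

Yes.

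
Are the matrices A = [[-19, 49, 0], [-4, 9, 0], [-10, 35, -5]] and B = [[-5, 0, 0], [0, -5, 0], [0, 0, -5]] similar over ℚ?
No.

Both have characteristic polynomial (x + 5)^3, but the minimal polynomial of A is (x + 5)^2 while the minimal polynomial of B is x + 5. The minimal polynomial is a similarity invariant, so A and B are not similar.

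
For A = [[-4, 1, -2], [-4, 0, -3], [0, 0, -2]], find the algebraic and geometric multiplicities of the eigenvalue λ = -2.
algebraic multiplicity 3, geometric multiplicity 1

The characteristic polynomial is (x + 2)^3, so the factor x + 2 appears with exponent 3: the algebraic multiplicity is 3.

rank(A + 2I) = 2, so the eigenspace has dimension 3 - 2 = 1: the geometric multiplicity is 1.

Since 1 < 3, A is not diagonalizable.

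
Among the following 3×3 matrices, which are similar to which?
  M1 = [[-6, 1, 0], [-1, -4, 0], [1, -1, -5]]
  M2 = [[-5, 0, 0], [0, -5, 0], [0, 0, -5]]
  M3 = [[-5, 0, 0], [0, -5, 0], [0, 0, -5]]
Characteristic polynomials: χ_{M1} = (x + 5)^3, χ_{M2} = (x + 5)^3, χ_{M3} = (x + 5)^3.

{M1}: invariant factors x + 5, (x + 5)^2.

{M2, M3}: invariant factors x + 5, x + 5, x + 5.

Matrices are similar if and only if their invariant-factor lists agree; the partition into similarity classes is {M1}, {M2, M3}.

2 classes: {M1}, {M2, M3}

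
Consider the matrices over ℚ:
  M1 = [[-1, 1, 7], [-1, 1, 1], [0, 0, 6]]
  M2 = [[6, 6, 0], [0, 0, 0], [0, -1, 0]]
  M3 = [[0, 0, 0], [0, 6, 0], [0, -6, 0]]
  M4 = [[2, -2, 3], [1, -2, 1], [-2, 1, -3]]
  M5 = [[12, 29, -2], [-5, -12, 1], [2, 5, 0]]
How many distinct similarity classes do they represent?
Characteristic polynomials: χ_{M1} = x^2(x - 6), χ_{M2} = x^2(x - 6), χ_{M3} = x^2(x - 6), χ_{M4} = (x + 1)^3, χ_{M5} = x^3.

{M1, M2}: invariant factors x^2(x - 6).

{M3}: invariant factors x, x(x - 6).

{M4}: invariant factors (x + 1)^3.

{M5}: invariant factors x^3.

Matrices are similar if and only if their invariant-factor lists agree; the partition into similarity classes is {M1, M2}, {M3}, {M4}, {M5}.

4 classes: {M1, M2}, {M3}, {M4}, {M5}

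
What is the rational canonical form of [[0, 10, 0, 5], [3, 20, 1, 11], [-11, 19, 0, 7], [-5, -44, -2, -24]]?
The invariant factors of A (the non-unit diagonal entries of the Smith normal form of xI - A over ℚ[x]) are x^2 + 2x - 5, x^2 + 2x - 5, each dividing the next. The characteristic polynomial is their product, (x^2 + 2x - 5)^2.

The rational canonical form is the block-diagonal matrix of companion matrices C(f_i):
R = [[0, 5, 0, 0], [1, -2, 0, 0], [0, 0, 0, 5], [0, 0, 1, -2]].

Note the characteristic polynomial does not split into linear factors over ℚ, so A has no Jordan form over ℚ; the rational canonical form exists over any field.

R = [[0, 5, 0, 0], [1, -2, 0, 0], [0, 0, 0, 5], [0, 0, 1, -2]]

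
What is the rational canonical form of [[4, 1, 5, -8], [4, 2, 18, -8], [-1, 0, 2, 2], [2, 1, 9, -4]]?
R = [[0, 0, 0, 0], [0, 0, 0, 0], [0, 1, 0, 5], [0, 0, 1, 4]]

The invariant factors of A (the non-unit diagonal entries of the Smith normal form of xI - A over ℚ[x]) are x, x(x - 5)(x + 1), each dividing the next. The characteristic polynomial is their product, x^2(x - 5)(x + 1).

The rational canonical form is the block-diagonal matrix of companion matrices C(f_i):
R = [[0, 0, 0, 0], [0, 0, 0, 0], [0, 1, 0, 5], [0, 0, 1, 4]].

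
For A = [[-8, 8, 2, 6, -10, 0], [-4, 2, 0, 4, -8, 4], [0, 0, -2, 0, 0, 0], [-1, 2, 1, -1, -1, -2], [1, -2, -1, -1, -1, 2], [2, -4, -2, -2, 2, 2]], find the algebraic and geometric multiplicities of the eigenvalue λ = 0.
algebraic multiplicity 2, geometric multiplicity 1

The characteristic polynomial is x^2(x + 2)^4, so the factor x appears with exponent 2: the algebraic multiplicity is 2.

rank(A) = 5, so the eigenspace has dimension 6 - 5 = 1: the geometric multiplicity is 1.

Since 1 < 2, A is not diagonalizable.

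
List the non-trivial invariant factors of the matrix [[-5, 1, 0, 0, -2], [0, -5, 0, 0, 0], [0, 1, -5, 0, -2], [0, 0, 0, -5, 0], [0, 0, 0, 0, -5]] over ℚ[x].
The Jordan structure of A has elementary divisors (x + 5)^2, (x + 5), (x + 5), (x + 5). Arranging the block sizes at each eigenvalue in decreasing order and taking row products gives the invariant factors.

Invariant factors (smallest first, each dividing the next): x + 5, x + 5, x + 5, (x + 5)^2.

Check: the last factor (x + 5)^2 is the minimal polynomial, and the product (x + 5)^5 is the characteristic polynomial.

x + 5, x + 5, x + 5, (x + 5)^2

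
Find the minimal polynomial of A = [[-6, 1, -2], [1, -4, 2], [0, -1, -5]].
m_A(x) = (x + 5)^3

The characteristic polynomial factors as (x + 5)^3. The minimal polynomial is ∏(x - λ)^{k_λ} where k_λ is the size of the largest Jordan block at λ.

For λ = -5: rank(A + 5I) = 2, and the largest Jordan block has size 3 (the smallest k with rank((A + 5I)^k) = rank((A + 5I)^(k+1))).

So m_A(x) = (x + 5)^3.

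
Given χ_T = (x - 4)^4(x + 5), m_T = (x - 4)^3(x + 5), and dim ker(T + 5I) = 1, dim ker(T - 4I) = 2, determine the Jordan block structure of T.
Jordan blocks: (-5, 1), (4, 3), (4, 1)

λ = -5: algebraic multiplicity 1 (exponent in χ_T), largest block size 1 (exponent in m_T), 1 block (geometric multiplicity). This forces block sizes [1].
λ = 4: algebraic multiplicity 4 (exponent in χ_T), largest block size 3 (exponent in m_T), 2 blocks (geometric multiplicity). These force block sizes [3, 1].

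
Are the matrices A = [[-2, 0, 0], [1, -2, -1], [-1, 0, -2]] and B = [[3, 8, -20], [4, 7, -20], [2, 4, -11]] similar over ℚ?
trace(A) = -6 but trace(B) = -1. The trace is a similarity invariant, so A and B are not similar.

No.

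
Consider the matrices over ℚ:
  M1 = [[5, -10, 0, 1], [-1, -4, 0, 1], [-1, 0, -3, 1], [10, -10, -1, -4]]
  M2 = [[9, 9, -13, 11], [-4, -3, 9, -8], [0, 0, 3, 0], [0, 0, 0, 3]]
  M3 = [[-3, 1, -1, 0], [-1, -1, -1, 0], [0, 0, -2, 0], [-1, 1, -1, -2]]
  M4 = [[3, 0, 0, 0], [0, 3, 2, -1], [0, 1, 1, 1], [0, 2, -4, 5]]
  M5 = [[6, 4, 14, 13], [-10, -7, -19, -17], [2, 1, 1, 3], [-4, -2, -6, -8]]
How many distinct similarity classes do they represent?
Characteristic polynomials: χ_{M1} = (x - 6)(x + 4)^3, χ_{M2} = (x - 3)^4, χ_{M3} = (x + 2)^4, χ_{M4} = (x - 3)^4, χ_{M5} = (x + 2)^4.

{M1}: invariant factors (x - 6)(x + 4)^3.

{M2, M4}: invariant factors x - 3, (x - 3)^3.

{M3}: invariant factors x + 2, x + 2, (x + 2)^2.

{M5}: invariant factors (x + 2)^2, (x + 2)^2.

Matrices are similar if and only if their invariant-factor lists agree; the partition into similarity classes is {M1}, {M2, M4}, {M3}, {M5}.

4 classes: {M1}, {M2, M4}, {M3}, {M5}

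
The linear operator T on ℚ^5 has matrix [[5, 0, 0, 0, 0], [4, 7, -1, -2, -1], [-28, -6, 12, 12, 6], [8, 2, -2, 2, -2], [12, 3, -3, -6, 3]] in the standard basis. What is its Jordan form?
J = [[5, 0, 0, 0, 0], [0, 6, 1, 0, 0], [0, 0, 6, 0, 0], [0, 0, 0, 6, 0], [0, 0, 0, 0, 6]]

The characteristic polynomial is det(xI - A) = (x - 6)^4(x - 5), so the eigenvalues are 5 (algebraic multiplicity 1), 6 (algebraic multiplicity 4).

For λ = 5: algebraic multiplicity 1 gives one 1×1 block.

For λ = 6: rank(A - 6I) = 2, rank((A - 6I)^2) = 1. The eigenspace has dimension 5 - 2 = 3, so there are 3 Jordan blocks; the rank sequence gives block sizes [2, 1, 1].

Assembling the blocks gives the Jordan form J above.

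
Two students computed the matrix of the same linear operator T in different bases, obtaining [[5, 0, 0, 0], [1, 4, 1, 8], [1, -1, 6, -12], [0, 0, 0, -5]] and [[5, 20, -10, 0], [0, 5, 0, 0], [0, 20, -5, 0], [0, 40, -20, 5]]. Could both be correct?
No.

Both have characteristic polynomial (x - 5)^3(x + 5), but the minimal polynomial of A is (x - 5)^2(x + 5) while the minimal polynomial of B is (x - 5)(x + 5). The minimal polynomial is a similarity invariant, so A and B are not similar.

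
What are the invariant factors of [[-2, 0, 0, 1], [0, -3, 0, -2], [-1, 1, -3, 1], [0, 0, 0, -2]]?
The Jordan structure of A has elementary divisors (x + 3)^2, (x + 2)^2. Arranging the block sizes at each eigenvalue in decreasing order and taking row products gives the invariant factors.

Invariant factors (smallest first, each dividing the next): (x + 2)^2(x + 3)^2.

Check: the last factor (x + 2)^2(x + 3)^2 is the minimal polynomial, and the product (x + 2)^2(x + 3)^2 is the characteristic polynomial.

(x + 2)^2(x + 3)^2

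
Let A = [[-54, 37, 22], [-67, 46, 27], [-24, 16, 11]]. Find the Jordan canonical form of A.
J = [[1, 1, 0], [0, 1, 1], [0, 0, 1]]

The characteristic polynomial is det(xI - A) = (x - 1)^3, so the eigenvalues are 1 (algebraic multiplicity 3).

For λ = 1: rank(A - I) = 2, rank((A - I)^2) = 1, rank((A - I)^3) = 0. The eigenspace has dimension 3 - 2 = 1, so there is 1 Jordan block; the rank sequence gives block sizes [3].

Assembling the blocks gives the Jordan form J above.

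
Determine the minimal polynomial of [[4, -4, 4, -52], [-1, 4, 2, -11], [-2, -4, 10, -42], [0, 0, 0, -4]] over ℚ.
The characteristic polynomial factors as (x - 6)^3(x + 4). The minimal polynomial is ∏(x - λ)^{k_λ} where k_λ is the size of the largest Jordan block at λ.

For λ = -4: rank(A + 4I) = 3, and the largest Jordan block has size 1 (the smallest k with rank((A + 4I)^k) = rank((A + 4I)^(k+1))).
For λ = 6: rank(A - 6I) = 2, and the largest Jordan block has size 2 (the smallest k with rank((A - 6I)^k) = rank((A - 6I)^(k+1))).

So m_A(x) = (x - 6)^2(x + 4).

m_A(x) = (x - 6)^2(x + 4)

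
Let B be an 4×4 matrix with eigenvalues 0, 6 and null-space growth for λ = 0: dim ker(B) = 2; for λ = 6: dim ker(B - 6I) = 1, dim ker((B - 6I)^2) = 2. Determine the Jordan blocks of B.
λ = 0: successive nullity increments [2] count blocks of size ≥ k; block sizes are [1, 1].
λ = 6: successive nullity increments [1, 1] count blocks of size ≥ k; block sizes are [2].

Jordan blocks: (0, 1), (0, 1), (6, 2)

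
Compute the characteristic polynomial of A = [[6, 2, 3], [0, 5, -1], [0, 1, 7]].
xI - A = [[x - 6, -2, -3], [0, x - 5, 1], [0, -1, x - 7]].

Expanding det(xI - A) along the first row:
det(xI - A) = + (x - 6)·det([[x - 5, 1], [-1, x - 7]]) - (-2)·det([[0, 1], [0, x - 7]]) + (-3)·det([[0, x - 5], [0, -1]]).

Evaluating gives χ_A(x) = x^3 - 18x^2 + 108x - 216 = (x - 6)^3.

χ_A(x) = (x - 6)^3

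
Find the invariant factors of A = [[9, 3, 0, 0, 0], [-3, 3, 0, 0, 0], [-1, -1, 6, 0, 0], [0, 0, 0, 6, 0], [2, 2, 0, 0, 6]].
The Jordan structure of A has elementary divisors (x - 6)^2, (x - 6), (x - 6), (x - 6). Arranging the block sizes at each eigenvalue in decreasing order and taking row products gives the invariant factors.

Invariant factors (smallest first, each dividing the next): x - 6, x - 6, x - 6, (x - 6)^2.

Check: the last factor (x - 6)^2 is the minimal polynomial, and the product (x - 6)^5 is the characteristic polynomial.

x - 6, x - 6, x - 6, (x - 6)^2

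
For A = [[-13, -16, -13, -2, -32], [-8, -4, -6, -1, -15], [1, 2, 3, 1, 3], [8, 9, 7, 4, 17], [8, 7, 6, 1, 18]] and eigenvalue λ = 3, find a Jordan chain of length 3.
We seek v_1 ∈ ker((A - 3I)^3) \ ker((A - 3I)^2), then set v_{i+1} = (A - 3I) v_i.

One such chain is v_1 = [[-1, -1, 0, 1, 1]]^T, v_2 = [[-2, -1, 1, 1, 1]]^T, v_3 = [[1, 1, 0, 0, -1]]^T. Check: (A - 3I) v_3 = [[0, 0, 0, 0, 0]]^T = 0.

v_1 = [[-1, -1, 0, 1, 1]]^T, v_2 = [[-2, -1, 1, 1, 1]]^T, v_3 = [[1, 1, 0, 0, -1]]^T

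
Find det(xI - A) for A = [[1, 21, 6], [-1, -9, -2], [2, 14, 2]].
χ_A(x) = (x + 2)^3

xI - A = [[x - 1, -21, -6], [1, x + 9, 2], [-2, -14, x - 2]].

Expanding det(xI - A) along the first row:
det(xI - A) = + (x - 1)·det([[x + 9, 2], [-14, x - 2]]) - (-21)·det([[1, 2], [-2, x - 2]]) + (-6)·det([[1, x + 9], [-2, -14]]).

Evaluating gives χ_A(x) = x^3 + 6x^2 + 12x + 8 = (x + 2)^3.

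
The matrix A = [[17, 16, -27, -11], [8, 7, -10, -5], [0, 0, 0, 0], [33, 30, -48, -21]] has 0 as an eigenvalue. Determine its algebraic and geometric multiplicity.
algebraic multiplicity 3, geometric multiplicity 1

The characteristic polynomial is x^3(x - 3), so the factor x appears with exponent 3: the algebraic multiplicity is 3.

rank(A) = 3, so the eigenspace has dimension 4 - 3 = 1: the geometric multiplicity is 1.

Since 1 < 3, A is not diagonalizable.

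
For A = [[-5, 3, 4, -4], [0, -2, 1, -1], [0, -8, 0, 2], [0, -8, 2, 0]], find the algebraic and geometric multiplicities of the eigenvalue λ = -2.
algebraic multiplicity 2, geometric multiplicity 1

The characteristic polynomial is (x - 2)(x + 2)^2(x + 5), so the factor x + 2 appears with exponent 2: the algebraic multiplicity is 2.

rank(A + 2I) = 3, so the eigenspace has dimension 4 - 3 = 1: the geometric multiplicity is 1.

Since 1 < 2, A is not diagonalizable.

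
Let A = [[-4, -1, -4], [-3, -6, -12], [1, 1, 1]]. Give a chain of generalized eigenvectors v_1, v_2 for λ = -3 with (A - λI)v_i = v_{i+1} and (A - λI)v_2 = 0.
v_1 = [[-2, -1, 1]]^T, v_2 = [[-1, -3, 1]]^T

We seek v_1 ∈ ker((A + 3I)^2) \ ker(A + 3I), then set v_{i+1} = (A + 3I) v_i.

One such chain is v_1 = [[-2, -1, 1]]^T, v_2 = [[-1, -3, 1]]^T. Check: (A + 3I) v_2 = [[0, 0, 0]]^T = 0.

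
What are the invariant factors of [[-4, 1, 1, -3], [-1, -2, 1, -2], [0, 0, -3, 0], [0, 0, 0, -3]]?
x + 3, (x + 3)^3

The Jordan structure of A has elementary divisors (x + 3)^3, (x + 3). Arranging the block sizes at each eigenvalue in decreasing order and taking row products gives the invariant factors.

Invariant factors (smallest first, each dividing the next): x + 3, (x + 3)^3.

Check: the last factor (x + 3)^3 is the minimal polynomial, and the product (x + 3)^4 is the characteristic polynomial.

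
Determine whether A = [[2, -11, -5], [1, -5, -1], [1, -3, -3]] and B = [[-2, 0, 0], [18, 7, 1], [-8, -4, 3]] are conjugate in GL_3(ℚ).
No.

trace(A) = -6 but trace(B) = 8. The trace is a similarity invariant, so A and B are not similar.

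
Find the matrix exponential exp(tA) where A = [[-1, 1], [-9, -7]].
A has Jordan form J = [[-4, 1], [0, -4]] with A = PJP^{-1}, so e^{tA} = P e^{tJ} P^{-1}.

For a Jordan block J_k(λ), e^{tJ_k(λ)} = e^{λt} · (I + tN + t^2 N^2/2! + ... + t^{k-1} N^{k-1}/(k-1)!) where N is the nilpotent superdiagonal part.

Assembling the blocks and conjugating back gives the entries of e^{tA} as shown above.

e^{tA} = [[(3*t + 1)*e^{-4*t}, t*e^{-4*t}], [-9*t*e^{-4*t}, (1 - 3*t)*e^{-4*t}]]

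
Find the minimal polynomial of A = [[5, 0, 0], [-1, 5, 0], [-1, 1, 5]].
m_A(x) = (x - 5)^3

The characteristic polynomial factors as (x - 5)^3. The minimal polynomial is ∏(x - λ)^{k_λ} where k_λ is the size of the largest Jordan block at λ.

For λ = 5: rank(A - 5I) = 2, and the largest Jordan block has size 3 (the smallest k with rank((A - 5I)^k) = rank((A - 5I)^(k+1))).

So m_A(x) = (x - 5)^3.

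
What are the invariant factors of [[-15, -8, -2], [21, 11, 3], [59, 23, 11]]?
(x - 4)^2(x + 1)

The Jordan structure of A has elementary divisors (x + 1), (x - 4)^2. Arranging the block sizes at each eigenvalue in decreasing order and taking row products gives the invariant factors.

Invariant factors (smallest first, each dividing the next): (x - 4)^2(x + 1).

Check: the last factor (x - 4)^2(x + 1) is the minimal polynomial, and the product (x - 4)^2(x + 1) is the characteristic polynomial.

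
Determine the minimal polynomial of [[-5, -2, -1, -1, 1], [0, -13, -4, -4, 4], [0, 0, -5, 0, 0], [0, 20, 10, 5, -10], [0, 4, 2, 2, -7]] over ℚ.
The characteristic polynomial factors as (x + 5)^5. The minimal polynomial is ∏(x - λ)^{k_λ} where k_λ is the size of the largest Jordan block at λ.

For λ = -5: rank(A + 5I) = 1, and the largest Jordan block has size 2 (the smallest k with rank((A + 5I)^k) = rank((A + 5I)^(k+1))).

So m_A(x) = (x + 5)^2.

m_A(x) = (x + 5)^2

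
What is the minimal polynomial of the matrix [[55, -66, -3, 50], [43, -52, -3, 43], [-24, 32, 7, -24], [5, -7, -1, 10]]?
m_A(x) = (x - 5)^3

The characteristic polynomial factors as (x - 5)^4. The minimal polynomial is ∏(x - λ)^{k_λ} where k_λ is the size of the largest Jordan block at λ.

For λ = 5: rank(A - 5I) = 2, and the largest Jordan block has size 3 (the smallest k with rank((A - 5I)^k) = rank((A - 5I)^(k+1))).

So m_A(x) = (x - 5)^3.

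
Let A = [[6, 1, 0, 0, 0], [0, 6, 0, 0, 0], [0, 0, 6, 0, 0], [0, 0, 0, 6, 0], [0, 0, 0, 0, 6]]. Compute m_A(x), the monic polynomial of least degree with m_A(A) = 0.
m_A(x) = (x - 6)^2

The characteristic polynomial factors as (x - 6)^5. The minimal polynomial is ∏(x - λ)^{k_λ} where k_λ is the size of the largest Jordan block at λ.

For λ = 6: rank(A - 6I) = 1, and the largest Jordan block has size 2 (the smallest k with rank((A - 6I)^k) = rank((A - 6I)^(k+1))).

So m_A(x) = (x - 6)^2.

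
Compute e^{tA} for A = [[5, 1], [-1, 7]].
e^{tA} = [[(1 - t)*e^{6*t}, t*e^{6*t}], [-t*e^{6*t}, (t + 1)*e^{6*t}]]

A has Jordan form J = [[6, 1], [0, 6]] with A = PJP^{-1}, so e^{tA} = P e^{tJ} P^{-1}.

For a Jordan block J_k(λ), e^{tJ_k(λ)} = e^{λt} · (I + tN + t^2 N^2/2! + ... + t^{k-1} N^{k-1}/(k-1)!) where N is the nilpotent superdiagonal part.

Assembling the blocks and conjugating back gives the entries of e^{tA} as shown above.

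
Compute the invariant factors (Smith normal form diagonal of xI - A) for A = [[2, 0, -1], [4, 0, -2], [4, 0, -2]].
The Jordan structure of A has elementary divisors x^2, x. Arranging the block sizes at each eigenvalue in decreasing order and taking row products gives the invariant factors.

Invariant factors (smallest first, each dividing the next): x, x^2.

Check: the last factor x^2 is the minimal polynomial, and the product x^3 is the characteristic polynomial.

x, x^2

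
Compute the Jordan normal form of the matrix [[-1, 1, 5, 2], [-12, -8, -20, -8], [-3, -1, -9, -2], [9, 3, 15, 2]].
J = [[-4, 1, 0, 0], [0, -4, 0, 0], [0, 0, -4, 0], [0, 0, 0, -4]]

The characteristic polynomial is det(xI - A) = (x + 4)^4, so the eigenvalues are -4 (algebraic multiplicity 4).

For λ = -4: rank(A + 4I) = 1, rank((A + 4I)^2) = 0. The eigenspace has dimension 4 - 1 = 3, so there are 3 Jordan blocks; the rank sequence gives block sizes [2, 1, 1].

Assembling the blocks gives the Jordan form J above.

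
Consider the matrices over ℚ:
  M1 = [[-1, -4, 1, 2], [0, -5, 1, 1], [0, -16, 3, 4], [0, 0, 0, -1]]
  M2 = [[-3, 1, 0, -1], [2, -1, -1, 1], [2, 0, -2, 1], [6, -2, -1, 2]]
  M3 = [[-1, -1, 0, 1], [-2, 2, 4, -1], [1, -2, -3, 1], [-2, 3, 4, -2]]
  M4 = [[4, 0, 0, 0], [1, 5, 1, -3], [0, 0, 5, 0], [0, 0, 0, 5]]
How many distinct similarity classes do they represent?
Characteristic polynomials: χ_{M1} = (x + 1)^4, χ_{M2} = (x + 1)^4, χ_{M3} = (x + 1)^4, χ_{M4} = (x - 5)^3(x - 4).

{M1, M2, M3}: invariant factors (x + 1)^2, (x + 1)^2.

{M4}: invariant factors x - 5, (x - 5)^2(x - 4).

Matrices are similar if and only if their invariant-factor lists agree; the partition into similarity classes is {M1, M2, M3}, {M4}.

2 classes: {M1, M2, M3}, {M4}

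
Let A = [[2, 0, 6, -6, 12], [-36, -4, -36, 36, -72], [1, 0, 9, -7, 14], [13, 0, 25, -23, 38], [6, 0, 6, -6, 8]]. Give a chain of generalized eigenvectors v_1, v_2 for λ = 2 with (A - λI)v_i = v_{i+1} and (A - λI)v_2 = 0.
We seek v_1 ∈ ker((A - 2I)^2) \ ker(A - 2I), then set v_{i+1} = (A - 2I) v_i.

One such chain is v_1 = [[-1, 6, 0, -2, -1]]^T, v_2 = [[0, 0, -1, -1, 0]]^T. Check: (A - 2I) v_2 = [[0, 0, 0, 0, 0]]^T = 0.

v_1 = [[-1, 6, 0, -2, -1]]^T, v_2 = [[0, 0, -1, -1, 0]]^T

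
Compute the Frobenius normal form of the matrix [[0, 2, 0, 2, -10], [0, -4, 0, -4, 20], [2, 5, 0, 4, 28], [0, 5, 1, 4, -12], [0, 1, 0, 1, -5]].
The invariant factors of A (the non-unit diagonal entries of the Smith normal form of xI - A over ℚ[x]) are x, x(x - 3)(x + 4)^2, each dividing the next. The characteristic polynomial is their product, x^2(x - 3)(x + 4)^2.

The rational canonical form is the block-diagonal matrix of companion matrices C(f_i):
R = [[0, 0, 0, 0, 0], [0, 0, 0, 0, 0], [0, 1, 0, 0, 48], [0, 0, 1, 0, 8], [0, 0, 0, 1, -5]].

R = [[0, 0, 0, 0, 0], [0, 0, 0, 0, 0], [0, 1, 0, 0, 48], [0, 0, 1, 0, 8], [0, 0, 0, 1, -5]]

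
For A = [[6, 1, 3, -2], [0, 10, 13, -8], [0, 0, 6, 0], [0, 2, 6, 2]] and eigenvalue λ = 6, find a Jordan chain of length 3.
We seek v_1 ∈ ker((A - 6I)^3) \ ker((A - 6I)^2), then set v_{i+1} = (A - 6I) v_i.

One such chain is v_1 = [[0, -1, 1, 1]]^T, v_2 = [[0, 1, 0, 0]]^T, v_3 = [[1, 4, 0, 2]]^T. Check: (A - 6I) v_3 = [[0, 0, 0, 0]]^T = 0.

v_1 = [[0, -1, 1, 1]]^T, v_2 = [[0, 1, 0, 0]]^T, v_3 = [[1, 4, 0, 2]]^T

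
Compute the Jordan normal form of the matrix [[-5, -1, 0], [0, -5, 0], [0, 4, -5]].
J = [[-5, 1, 0], [0, -5, 0], [0, 0, -5]]

The characteristic polynomial is det(xI - A) = (x + 5)^3, so the eigenvalues are -5 (algebraic multiplicity 3).

For λ = -5: rank(A + 5I) = 1, rank((A + 5I)^2) = 0. The eigenspace has dimension 3 - 1 = 2, so there are 2 Jordan blocks; the rank sequence gives block sizes [2, 1].

Assembling the blocks gives the Jordan form J above.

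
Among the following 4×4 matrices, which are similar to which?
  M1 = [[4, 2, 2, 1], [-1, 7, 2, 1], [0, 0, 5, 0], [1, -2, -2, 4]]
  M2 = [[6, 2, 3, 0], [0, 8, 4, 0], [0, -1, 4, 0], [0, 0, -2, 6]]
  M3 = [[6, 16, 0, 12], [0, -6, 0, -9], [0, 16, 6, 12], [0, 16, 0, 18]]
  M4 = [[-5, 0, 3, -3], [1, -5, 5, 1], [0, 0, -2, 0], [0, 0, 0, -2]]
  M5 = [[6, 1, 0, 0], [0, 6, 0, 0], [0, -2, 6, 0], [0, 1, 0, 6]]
Characteristic polynomials: χ_{M1} = (x - 5)^4, χ_{M2} = (x - 6)^4, χ_{M3} = (x - 6)^4, χ_{M4} = (x + 2)^2(x + 5)^2, χ_{M5} = (x - 6)^4.

{M1}: invariant factors x - 5, x - 5, (x - 5)^2.

{M2}: invariant factors x - 6, (x - 6)^3.

{M3, M5}: invariant factors x - 6, x - 6, (x - 6)^2.

{M4}: invariant factors x + 2, (x + 2)(x + 5)^2.

Matrices are similar if and only if their invariant-factor lists agree; the partition into similarity classes is {M1}, {M2}, {M3, M5}, {M4}.

4 classes: {M1}, {M2}, {M3, M5}, {M4}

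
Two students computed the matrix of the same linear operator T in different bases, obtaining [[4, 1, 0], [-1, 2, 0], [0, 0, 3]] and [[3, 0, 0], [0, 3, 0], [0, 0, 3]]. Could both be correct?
No.

Both have characteristic polynomial (x - 3)^3, but the minimal polynomial of A is (x - 3)^2 while the minimal polynomial of B is x - 3. The minimal polynomial is a similarity invariant, so A and B are not similar.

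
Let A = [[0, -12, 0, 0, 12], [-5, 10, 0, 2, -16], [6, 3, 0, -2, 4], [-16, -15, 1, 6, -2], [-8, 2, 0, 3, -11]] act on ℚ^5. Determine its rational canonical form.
R = [[0, 0, 0, 0, 12], [1, 0, 0, 0, -14], [0, 1, 0, 0, -22], [0, 0, 1, 0, 10], [0, 0, 0, 1, 5]]

The invariant factors of A (the non-unit diagonal entries of the Smith normal form of xI - A over ℚ[x]) are (x - 6)(x + 1)(x^3 - 4x + 2), each dividing the next. The characteristic polynomial is their product, (x - 6)(x + 1)(x^3 - 4x + 2).

The rational canonical form is the block-diagonal matrix of companion matrices C(f_i):
R = [[0, 0, 0, 0, 12], [1, 0, 0, 0, -14], [0, 1, 0, 0, -22], [0, 0, 1, 0, 10], [0, 0, 0, 1, 5]].

Note the characteristic polynomial does not split into linear factors over ℚ, so A has no Jordan form over ℚ; the rational canonical form exists over any field.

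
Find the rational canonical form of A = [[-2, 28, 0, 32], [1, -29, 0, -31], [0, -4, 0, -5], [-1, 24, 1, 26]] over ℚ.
R = [[0, 0, 0, -30], [1, 0, 0, -31], [0, 1, 0, -5], [0, 0, 1, -5]]

The invariant factors of A (the non-unit diagonal entries of the Smith normal form of xI - A over ℚ[x]) are (x + 1)(x + 5)(x^2 - x + 6), each dividing the next. The characteristic polynomial is their product, (x + 1)(x + 5)(x^2 - x + 6).

The rational canonical form is the block-diagonal matrix of companion matrices C(f_i):
R = [[0, 0, 0, -30], [1, 0, 0, -31], [0, 1, 0, -5], [0, 0, 1, -5]].

Note the characteristic polynomial does not split into linear factors over ℚ, so A has no Jordan form over ℚ; the rational canonical form exists over any field.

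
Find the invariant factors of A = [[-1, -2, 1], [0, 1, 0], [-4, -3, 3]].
(x - 1)^3

The Jordan structure of A has elementary divisors (x - 1)^3. Arranging the block sizes at each eigenvalue in decreasing order and taking row products gives the invariant factors.

Invariant factors (smallest first, each dividing the next): (x - 1)^3.

Check: the last factor (x - 1)^3 is the minimal polynomial, and the product (x - 1)^3 is the characteristic polynomial.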